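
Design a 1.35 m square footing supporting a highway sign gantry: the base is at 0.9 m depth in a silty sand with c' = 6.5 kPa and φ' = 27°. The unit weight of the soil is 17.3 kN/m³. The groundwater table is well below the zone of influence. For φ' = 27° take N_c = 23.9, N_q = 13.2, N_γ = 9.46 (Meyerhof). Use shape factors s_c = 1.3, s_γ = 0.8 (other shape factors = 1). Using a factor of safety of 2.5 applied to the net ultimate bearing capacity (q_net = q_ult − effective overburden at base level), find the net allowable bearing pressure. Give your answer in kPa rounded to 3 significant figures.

q = γ·D_f = 17.3 × 0.9 = 15.57 kPa.
c·N_c·s_c = 6.5 × 23.9 × 1.3 = 201.96 kPa
q·N_q = 15.57 × 13.2 = 205.52 kPa
0.5·γ·B·N_γ·s_γ = 0.5 × 17.3 × 1.35 × 9.46 × 0.8 = 88.375 kPa
q_ult = 201.96 + 205.52 + 88.375 = 495.85 kPa.
Net ultimate: q_net = 495.85 − 15.57 = 480.28 kPa.
q_all(net) = 480.28 / 2.5 = 192.11 kPa.

q_all(net) ≈ 192 kPa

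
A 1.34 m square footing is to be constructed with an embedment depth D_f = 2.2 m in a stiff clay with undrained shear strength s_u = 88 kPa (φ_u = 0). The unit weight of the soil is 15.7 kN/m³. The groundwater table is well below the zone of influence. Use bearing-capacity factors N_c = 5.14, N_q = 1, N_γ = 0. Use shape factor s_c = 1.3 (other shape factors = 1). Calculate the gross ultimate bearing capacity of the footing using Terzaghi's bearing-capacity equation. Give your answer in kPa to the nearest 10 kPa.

q_ult ≈ 620 kPa

Effective surcharge at the founding depth q = γ·D_f = 15.7 × 2.2 = 34.54 kPa.
q_ult = c·N_c·s_c + q·N_q
     = 88 × 5.14 × 1.3 + 34.54 × 1
     = 588.02 + 34.54 = 622.56 kPa.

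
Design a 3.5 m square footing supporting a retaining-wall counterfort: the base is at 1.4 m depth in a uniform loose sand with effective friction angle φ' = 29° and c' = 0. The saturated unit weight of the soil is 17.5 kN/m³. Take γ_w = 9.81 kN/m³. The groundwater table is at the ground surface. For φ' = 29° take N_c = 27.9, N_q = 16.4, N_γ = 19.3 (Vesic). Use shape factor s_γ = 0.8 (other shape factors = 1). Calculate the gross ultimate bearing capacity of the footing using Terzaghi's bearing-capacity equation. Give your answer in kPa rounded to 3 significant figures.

q_ult ≈ 384 kPa

Water table at ground surface, so effective unit weight γ' = 17.5 − 9.81 = 7.69 kN/m³ is used throughout; overburden q = 7.69 × 1.4 = 10.766 kPa; the same γ' applies in the ½γBN_γ term.
Surcharge term q·N_q = 10.766 × 16.4 = 176.56 kPa; self-weight term 0.5·γ·B·N_γ·s_γ = 0.5 × 7.69 × 3.5 × 19.3 × 0.8 = 207.78 kPa.
q_ult = 176.56 + 207.78 = 384.35 kPa.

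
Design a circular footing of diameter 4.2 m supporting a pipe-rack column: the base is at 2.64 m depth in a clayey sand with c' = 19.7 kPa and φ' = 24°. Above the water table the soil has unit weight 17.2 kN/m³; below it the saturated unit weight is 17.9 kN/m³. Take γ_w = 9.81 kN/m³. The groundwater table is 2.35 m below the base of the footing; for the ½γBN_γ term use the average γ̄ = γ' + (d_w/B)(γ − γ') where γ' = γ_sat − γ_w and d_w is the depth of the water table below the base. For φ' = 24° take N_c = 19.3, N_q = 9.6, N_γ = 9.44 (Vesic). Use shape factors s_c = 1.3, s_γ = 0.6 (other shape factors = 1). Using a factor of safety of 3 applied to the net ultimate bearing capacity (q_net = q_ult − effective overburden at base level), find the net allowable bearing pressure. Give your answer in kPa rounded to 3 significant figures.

q_all(net) ≈ 347 kPa

Effective surcharge at the founding depth q = γ·D_f = 17.2 × 2.64 = 45.408 kPa.
With d_w = 2.35 m < B, γ̄ = 8.09 + (2.35/4.2) × (17.2 − 8.09) = 13.187 kN/m³.
q_ult = c·N_c·s_c + q·N_q + 0.5·γ·B·N_γ·s_γ
     = 19.7 × 19.3 × 1.3 + 45.408 × 9.6 + 0.5 × 13.187 × 4.2 × 9.44 × 0.6
     = 494.27 + 435.92 + 156.85 = 1087 kPa.
Net ultimate: q_net = 1087 − 45.408 = 1041.6 kPa.
q_all(net) = 1041.6 / 3 = 347.21 kPa.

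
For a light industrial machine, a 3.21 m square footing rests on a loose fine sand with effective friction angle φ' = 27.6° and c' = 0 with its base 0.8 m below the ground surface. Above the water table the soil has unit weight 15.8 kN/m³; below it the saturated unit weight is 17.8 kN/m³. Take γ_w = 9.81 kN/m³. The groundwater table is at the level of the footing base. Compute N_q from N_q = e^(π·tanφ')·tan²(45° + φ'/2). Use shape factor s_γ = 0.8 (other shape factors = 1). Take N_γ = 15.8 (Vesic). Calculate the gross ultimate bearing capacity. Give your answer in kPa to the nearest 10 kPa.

tan27.6° = 0.5228, so N_q = e^(π×0.5228)·tan²(58.8°) = 5.167 × 2.726 = 14.09.
q = γ·D_f = 15.8 × 0.8 = 12.64 kPa.
For the ½γBN_γ term take γ' = 17.8 − 9.81 = 7.99 kN/m³ (soil below base is submerged).
q·N_q = 12.64 × 14.089 = 178.08 kPa
0.5·γ·B·N_γ·s_γ = 0.5 × 7.99 × 3.21 × 15.8 × 0.8 = 162.09 kPa
q_ult = 178.08 + 162.09 = 340.18 kPa.

q_ult ≈ 340 kPa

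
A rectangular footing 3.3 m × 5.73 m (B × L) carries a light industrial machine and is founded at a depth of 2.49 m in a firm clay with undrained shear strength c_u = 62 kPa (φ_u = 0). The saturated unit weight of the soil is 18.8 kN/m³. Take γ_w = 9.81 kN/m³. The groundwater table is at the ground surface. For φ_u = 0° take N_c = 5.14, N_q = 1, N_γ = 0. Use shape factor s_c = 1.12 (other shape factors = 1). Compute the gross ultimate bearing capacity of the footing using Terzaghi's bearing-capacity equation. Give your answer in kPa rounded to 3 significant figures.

q_ult ≈ 379 kPa

Water table at ground surface, so effective unit weight γ' = 18.8 − 9.81 = 8.99 kN/m³ is used throughout; overburden q = 8.99 × 2.49 = 22.385 kPa.
Cohesion term c·N_c·s_c = 62 × 5.14 × 1.12 = 356.92 kPa; surcharge term q·N_q = 22.385 × 1 = 22.385 kPa.
q_ult = 356.92 + 22.385 = 379.31 kPa.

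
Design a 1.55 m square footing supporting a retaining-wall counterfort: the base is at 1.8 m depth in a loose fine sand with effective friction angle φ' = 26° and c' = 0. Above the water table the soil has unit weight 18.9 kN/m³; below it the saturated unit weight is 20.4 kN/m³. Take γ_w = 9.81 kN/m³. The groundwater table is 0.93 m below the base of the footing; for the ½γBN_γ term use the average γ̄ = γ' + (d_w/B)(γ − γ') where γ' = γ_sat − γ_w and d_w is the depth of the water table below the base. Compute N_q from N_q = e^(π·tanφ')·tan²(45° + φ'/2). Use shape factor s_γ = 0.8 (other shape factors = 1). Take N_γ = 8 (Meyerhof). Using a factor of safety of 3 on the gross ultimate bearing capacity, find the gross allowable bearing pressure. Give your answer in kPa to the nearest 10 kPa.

q_all ≈ 160 kPa

N_q = e^(π·tan26°)·tan²(58°) = 11.85.
Overburden at base level: q = 18.9 × 1.8 = 34.02 kPa.
The water table is 0.93 m below the base (< B = 1.55 m), so the ½γBN_γ term uses γ̄ = γ' + (d_w/B)(γ − γ') = 10.59 + (0.93/1.55)(18.9 − 10.59) = 15.576 kN/m³.
Surcharge term q·N_q = 34.02 × 11.854 = 403.28 kPa; self-weight term 0.5·γ·B·N_γ·s_γ = 0.5 × 15.576 × 1.55 × 8 × 0.8 = 77.257 kPa.
q_ult = 403.28 + 77.257 = 480.54 kPa.
q_all = 480.54 / 3 = 160.18 kPa.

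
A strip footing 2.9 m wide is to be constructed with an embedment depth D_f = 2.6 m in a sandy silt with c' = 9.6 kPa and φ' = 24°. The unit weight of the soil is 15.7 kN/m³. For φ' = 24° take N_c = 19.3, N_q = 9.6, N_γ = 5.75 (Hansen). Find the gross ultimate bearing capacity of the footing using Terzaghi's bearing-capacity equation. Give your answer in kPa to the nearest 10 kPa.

Effective surcharge at the founding depth q = γ·D_f = 15.7 × 2.6 = 40.82 kPa.
q_ult = c·N_c + q·N_q + 0.5·γ·B·N_γ
     = 9.6 × 19.3 + 40.82 × 9.6 + 0.5 × 15.7 × 2.9 × 5.75
     = 185.28 + 391.87 + 130.9 = 708.05 kPa.

q_ult ≈ 710 kPa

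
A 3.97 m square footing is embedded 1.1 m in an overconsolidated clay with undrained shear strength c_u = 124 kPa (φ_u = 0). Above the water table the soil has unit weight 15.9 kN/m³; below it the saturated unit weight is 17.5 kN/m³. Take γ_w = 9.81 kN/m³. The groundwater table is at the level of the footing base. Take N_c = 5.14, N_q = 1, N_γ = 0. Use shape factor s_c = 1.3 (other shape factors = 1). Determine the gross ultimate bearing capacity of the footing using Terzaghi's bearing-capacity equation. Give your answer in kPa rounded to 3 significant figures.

q = γ·D_f = 15.9 × 1.1 = 17.49 kPa.
c·N_c·s_c = 124 × 5.14 × 1.3 = 828.57 kPa
q·N_q = 17.49 × 1 = 17.49 kPa
q_ult = 828.57 + 17.49 = 846.06 kPa.

q_ult ≈ 846 kPa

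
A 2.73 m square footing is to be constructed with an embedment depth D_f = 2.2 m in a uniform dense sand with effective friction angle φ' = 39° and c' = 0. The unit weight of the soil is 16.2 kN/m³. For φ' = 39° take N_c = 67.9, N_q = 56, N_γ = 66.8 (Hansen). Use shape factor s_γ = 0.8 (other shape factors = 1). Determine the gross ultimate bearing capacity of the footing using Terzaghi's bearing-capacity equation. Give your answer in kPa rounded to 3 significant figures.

Overburden at base level: q = 16.2 × 2.2 = 35.64 kPa.
Surcharge term q·N_q = 35.64 × 56 = 1995.8 kPa; self-weight term 0.5·γ·B·N_γ·s_γ = 0.5 × 16.2 × 2.73 × 66.8 × 0.8 = 1181.7 kPa.
q_ult = 1995.8 + 1181.7 = 3177.6 kPa.

q_ult ≈ 3180 kPa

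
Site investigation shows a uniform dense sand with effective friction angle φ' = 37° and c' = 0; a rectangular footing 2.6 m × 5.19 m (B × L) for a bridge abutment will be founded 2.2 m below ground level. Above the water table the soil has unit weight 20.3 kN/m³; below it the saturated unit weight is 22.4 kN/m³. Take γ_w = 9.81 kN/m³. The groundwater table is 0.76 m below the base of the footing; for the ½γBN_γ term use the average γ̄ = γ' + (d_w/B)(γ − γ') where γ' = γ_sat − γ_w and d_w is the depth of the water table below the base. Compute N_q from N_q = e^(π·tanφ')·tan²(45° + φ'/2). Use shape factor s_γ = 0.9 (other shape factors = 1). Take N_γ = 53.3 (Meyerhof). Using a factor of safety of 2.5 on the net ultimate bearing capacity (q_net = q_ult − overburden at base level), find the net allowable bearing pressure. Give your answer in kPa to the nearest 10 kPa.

q_all(net) ≈ 1120 kPa

N_q = e^(π·tan37°)·tan²(63.5°) = 42.92.
Overburden at base level: q = 20.3 × 2.2 = 44.66 kPa.
The water table is 0.76 m below the base (< B = 2.6 m), so the ½γBN_γ term uses γ̄ = γ' + (d_w/B)(γ − γ') = 12.59 + (0.76/2.6)(20.3 − 12.59) = 14.844 kN/m³.
Surcharge term q·N_q = 44.66 × 42.92 = 1916.8 kPa; self-weight term 0.5·γ·B·N_γ·s_γ = 0.5 × 14.844 × 2.6 × 53.3 × 0.9 = 925.67 kPa.
q_ult = 1916.8 + 925.67 = 2842.5 kPa.
q_net = 2842.5 − 44.66 = 2797.8 kPa.
q_all(net) = 2797.8 / 2.5 = 1119.1 kPa.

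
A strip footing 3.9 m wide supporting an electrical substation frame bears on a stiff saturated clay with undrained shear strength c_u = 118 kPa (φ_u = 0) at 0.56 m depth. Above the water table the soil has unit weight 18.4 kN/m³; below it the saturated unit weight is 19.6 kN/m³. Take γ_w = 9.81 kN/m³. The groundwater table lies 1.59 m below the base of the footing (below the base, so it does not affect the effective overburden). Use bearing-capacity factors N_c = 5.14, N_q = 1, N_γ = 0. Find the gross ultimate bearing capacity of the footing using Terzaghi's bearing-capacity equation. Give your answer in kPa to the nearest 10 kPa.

q_ult ≈ 620 kPa

Overburden at base level: q = 18.4 × 0.56 = 10.304 kPa.
Cohesion term c·N_c = 118 × 5.14 = 606.52 kPa; surcharge term q·N_q = 10.304 × 1 = 10.304 kPa.
q_ult = 606.52 + 10.304 = 616.82 kPa.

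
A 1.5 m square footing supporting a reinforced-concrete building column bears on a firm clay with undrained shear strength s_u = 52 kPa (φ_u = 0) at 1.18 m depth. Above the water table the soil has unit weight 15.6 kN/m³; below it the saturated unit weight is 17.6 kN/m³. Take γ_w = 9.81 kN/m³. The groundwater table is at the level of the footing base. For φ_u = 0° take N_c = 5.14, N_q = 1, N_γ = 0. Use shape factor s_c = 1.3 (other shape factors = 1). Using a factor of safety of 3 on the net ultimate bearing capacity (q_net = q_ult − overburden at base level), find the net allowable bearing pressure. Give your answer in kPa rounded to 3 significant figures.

q_all(net) ≈ 116 kPa

Overburden at base level: q = 15.6 × 1.18 = 18.408 kPa.
Cohesion term c·N_c·s_c = 52 × 5.14 × 1.3 = 347.46 kPa; surcharge term q·N_q = 18.408 × 1 = 18.408 kPa.
q_ult = 347.46 + 18.408 = 365.87 kPa.
q_net = 365.87 − 18.408 = 347.46 kPa.
q_all(net) = 347.46 / 3 = 115.82 kPa.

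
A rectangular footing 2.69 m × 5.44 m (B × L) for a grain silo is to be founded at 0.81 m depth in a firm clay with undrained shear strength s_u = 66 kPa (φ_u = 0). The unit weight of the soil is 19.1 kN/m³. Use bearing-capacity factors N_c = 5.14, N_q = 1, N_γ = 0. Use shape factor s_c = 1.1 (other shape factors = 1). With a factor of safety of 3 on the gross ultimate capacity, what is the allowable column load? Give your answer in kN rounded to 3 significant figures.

q = γ·D_f = 19.1 × 0.81 = 15.471 kPa.
c·N_c·s_c = 66 × 5.14 × 1.1 = 373.16 kPa
q·N_q = 15.471 × 1 = 15.471 kPa
q_ult = 373.16 + 15.471 = 388.63 kPa.
Gross allowable pressure q_all = 388.63 / 3 = 129.54 kPa.
Footing area = 14.6336 m², so allowable column load = 129.54 × 14.6336 = 1895.7 kN.

P_all ≈ 1900 kN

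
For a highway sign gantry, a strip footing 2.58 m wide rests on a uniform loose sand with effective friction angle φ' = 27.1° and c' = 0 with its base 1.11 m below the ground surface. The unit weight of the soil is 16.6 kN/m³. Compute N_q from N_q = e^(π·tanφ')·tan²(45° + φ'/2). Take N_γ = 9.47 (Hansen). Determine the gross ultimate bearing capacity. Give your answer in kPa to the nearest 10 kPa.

q_ult ≈ 450 kPa

tan27.1° = 0.5117, so N_q = e^(π×0.5117)·tan²(58.55°) = 4.991 × 2.673 = 13.34.
Effective surcharge at the founding depth q = γ·D_f = 16.6 × 1.11 = 18.426 kPa.
q_ult = q·N_q + 0.5·γ·B·N_γ
     = 18.426 × 13.343 + 0.5 × 16.6 × 2.58 × 9.47
     = 245.86 + 202.79 = 448.65 kPa.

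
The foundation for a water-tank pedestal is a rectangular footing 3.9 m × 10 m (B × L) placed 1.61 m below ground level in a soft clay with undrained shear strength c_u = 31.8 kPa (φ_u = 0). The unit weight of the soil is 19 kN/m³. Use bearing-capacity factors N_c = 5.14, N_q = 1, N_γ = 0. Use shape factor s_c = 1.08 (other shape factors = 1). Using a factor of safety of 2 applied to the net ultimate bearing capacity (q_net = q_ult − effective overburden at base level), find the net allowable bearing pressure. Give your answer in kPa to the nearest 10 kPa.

Overburden at base level: q = 19 × 1.61 = 30.59 kPa.
Cohesion term c·N_c·s_c = 31.8 × 5.14 × 1.08 = 176.53 kPa; surcharge term q·N_q = 30.59 × 1 = 30.59 kPa.
q_ult = 176.53 + 30.59 = 207.12 kPa.
Net ultimate: q_net = 207.12 − 30.59 = 176.53 kPa.
q_all(net) = 176.53 / 2 = 88.264 kPa.

q_all(net) ≈ 90 kPa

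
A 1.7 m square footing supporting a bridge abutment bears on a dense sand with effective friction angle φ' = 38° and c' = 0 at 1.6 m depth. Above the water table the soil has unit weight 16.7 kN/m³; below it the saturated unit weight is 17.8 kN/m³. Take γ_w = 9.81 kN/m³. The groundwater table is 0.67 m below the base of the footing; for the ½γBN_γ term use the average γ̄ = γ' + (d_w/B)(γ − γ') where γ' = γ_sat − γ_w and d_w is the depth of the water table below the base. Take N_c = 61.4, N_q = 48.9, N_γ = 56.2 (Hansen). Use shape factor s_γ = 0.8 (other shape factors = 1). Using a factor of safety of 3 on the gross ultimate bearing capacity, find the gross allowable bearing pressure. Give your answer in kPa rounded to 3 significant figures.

q_all ≈ 581 kPa

q = γ·D_f = 16.7 × 1.6 = 26.72 kPa.
γ' = 7.99 kN/m³; averaging over the depth B below the base, γ̄ = γ' + (d_w/B)(γ − γ') = 11.423 kN/m³.
q·N_q = 26.72 × 48.9 = 1306.6 kPa
0.5·γ·B·N_γ·s_γ = 0.5 × 11.423 × 1.7 × 56.2 × 0.8 = 436.53 kPa
q_ult = 1306.6 + 436.53 = 1743.1 kPa.
q_all = 1743.1 / 3 = 581.05 kPa.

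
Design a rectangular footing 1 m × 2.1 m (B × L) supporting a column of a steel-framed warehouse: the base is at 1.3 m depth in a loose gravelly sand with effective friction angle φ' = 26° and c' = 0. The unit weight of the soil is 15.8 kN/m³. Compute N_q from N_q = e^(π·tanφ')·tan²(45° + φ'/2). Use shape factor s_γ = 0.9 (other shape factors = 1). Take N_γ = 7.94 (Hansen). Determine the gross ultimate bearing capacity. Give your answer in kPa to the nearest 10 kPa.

tan26° = 0.4877, so N_q = e^(π×0.4877)·tan²(58°) = 4.629 × 2.561 = 11.85.
q = γ·D_f = 15.8 × 1.3 = 20.54 kPa.
q·N_q = 20.54 × 11.854 = 243.49 kPa
0.5·γ·B·N_γ·s_γ = 0.5 × 15.8 × 1 × 7.94 × 0.9 = 56.453 kPa
q_ult = 243.49 + 56.453 = 299.94 kPa.

q_ult ≈ 300 kPa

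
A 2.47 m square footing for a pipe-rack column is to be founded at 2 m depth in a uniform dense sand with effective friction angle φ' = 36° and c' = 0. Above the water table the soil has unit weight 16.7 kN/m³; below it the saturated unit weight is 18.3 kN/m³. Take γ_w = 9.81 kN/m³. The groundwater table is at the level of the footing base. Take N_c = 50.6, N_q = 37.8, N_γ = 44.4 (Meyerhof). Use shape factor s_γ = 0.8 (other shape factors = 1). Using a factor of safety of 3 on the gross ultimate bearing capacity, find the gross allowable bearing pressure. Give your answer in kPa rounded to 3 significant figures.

q_all ≈ 545 kPa

Effective surcharge at the founding depth q = γ·D_f = 16.7 × 2 = 33.4 kPa.
The water table coincides with the base, so in the self-weight term γ → γ' = 8.49 kN/m³.
q_ult = q·N_q + 0.5·γ·B·N_γ·s_γ
     = 33.4 × 37.8 + 0.5 × 8.49 × 2.47 × 44.4 × 0.8
     = 1262.5 + 372.43 = 1635 kPa.
q_all = 1635 / 3 = 544.98 kPa.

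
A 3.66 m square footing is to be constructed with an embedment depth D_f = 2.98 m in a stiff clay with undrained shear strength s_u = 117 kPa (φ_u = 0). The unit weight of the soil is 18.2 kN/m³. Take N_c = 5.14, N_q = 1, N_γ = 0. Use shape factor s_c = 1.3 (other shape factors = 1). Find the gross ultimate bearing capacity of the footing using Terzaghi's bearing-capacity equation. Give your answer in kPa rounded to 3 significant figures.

q_ult ≈ 836 kPa

Effective surcharge at the founding depth q = γ·D_f = 18.2 × 2.98 = 54.236 kPa.
q_ult = c·N_c·s_c + q·N_q
     = 117 × 5.14 × 1.3 + 54.236 × 1
     = 781.79 + 54.236 = 836.03 kPa.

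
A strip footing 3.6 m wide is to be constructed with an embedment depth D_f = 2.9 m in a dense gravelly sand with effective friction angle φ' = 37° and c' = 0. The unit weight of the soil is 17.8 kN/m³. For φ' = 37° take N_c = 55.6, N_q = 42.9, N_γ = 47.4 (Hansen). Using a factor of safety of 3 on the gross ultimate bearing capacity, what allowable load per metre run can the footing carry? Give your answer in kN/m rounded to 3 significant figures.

≈ 4480 kN/m

Overburden at base level: q = 17.8 × 2.9 = 51.62 kPa.
Surcharge term q·N_q = 51.62 × 42.9 = 2214.5 kPa; self-weight term 0.5·γ·B·N_γ = 0.5 × 17.8 × 3.6 × 47.4 = 1518.7 kPa.
q_ult = 2214.5 + 1518.7 = 3733.2 kPa.
Gross allowable pressure q_all = 3733.2 / 3 = 1244.4 kPa.
Allowable wall load = q_all × B = 1244.4 × 3.6 = 4479.8 kN per metre run.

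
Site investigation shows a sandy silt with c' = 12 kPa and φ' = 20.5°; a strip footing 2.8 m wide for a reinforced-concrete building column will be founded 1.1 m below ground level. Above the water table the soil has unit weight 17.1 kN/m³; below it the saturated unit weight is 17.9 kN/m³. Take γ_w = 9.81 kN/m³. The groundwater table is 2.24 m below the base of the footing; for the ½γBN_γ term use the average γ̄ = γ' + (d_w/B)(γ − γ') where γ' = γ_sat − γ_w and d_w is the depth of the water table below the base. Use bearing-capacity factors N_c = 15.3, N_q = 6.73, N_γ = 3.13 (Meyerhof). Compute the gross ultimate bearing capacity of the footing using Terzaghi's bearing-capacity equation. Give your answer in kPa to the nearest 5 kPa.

Effective surcharge at the founding depth q = γ·D_f = 17.1 × 1.1 = 18.81 kPa.
With d_w = 2.24 m < B, γ̄ = 8.09 + (2.24/2.8) × (17.1 − 8.09) = 15.298 kN/m³.
q_ult = c·N_c + q·N_q + 0.5·γ·B·N_γ
     = 12 × 15.3 + 18.81 × 6.73 + 0.5 × 15.298 × 2.8 × 3.13
     = 183.6 + 126.59 + 67.036 = 377.23 kPa.

q_ult ≈ 375 kPa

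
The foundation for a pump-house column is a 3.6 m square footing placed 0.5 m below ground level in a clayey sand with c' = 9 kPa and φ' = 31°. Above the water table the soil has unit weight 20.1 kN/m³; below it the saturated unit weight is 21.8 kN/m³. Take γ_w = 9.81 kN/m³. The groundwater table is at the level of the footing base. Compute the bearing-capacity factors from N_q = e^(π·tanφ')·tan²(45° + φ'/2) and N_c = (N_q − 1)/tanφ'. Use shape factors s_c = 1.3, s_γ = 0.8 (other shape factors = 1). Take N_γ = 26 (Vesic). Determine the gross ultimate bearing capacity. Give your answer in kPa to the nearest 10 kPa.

q_ult ≈ 1040 kPa

tan31° = 0.6009, so N_q = e^(π×0.6009)·tan²(60.5°) = 6.604 × 3.124 = 20.63.
N_c = (20.63 − 1)/tan31° = 32.67.
Overburden at base level: q = 20.1 × 0.5 = 10.05 kPa.
Below the base the soil is submerged, so the ½γBN_γ term uses γ' = 21.8 − 9.81 = 11.99 kN/m³.
Cohesion term c·N_c·s_c = 9 × 32.671 × 1.3 = 382.25 kPa; surcharge term q·N_q = 10.05 × 20.631 = 207.34 kPa; self-weight term 0.5·γ·B·N_γ·s_γ = 0.5 × 11.99 × 3.6 × 26 × 0.8 = 448.91 kPa.
q_ult = 382.25 + 207.34 + 448.91 = 1038.5 kPa.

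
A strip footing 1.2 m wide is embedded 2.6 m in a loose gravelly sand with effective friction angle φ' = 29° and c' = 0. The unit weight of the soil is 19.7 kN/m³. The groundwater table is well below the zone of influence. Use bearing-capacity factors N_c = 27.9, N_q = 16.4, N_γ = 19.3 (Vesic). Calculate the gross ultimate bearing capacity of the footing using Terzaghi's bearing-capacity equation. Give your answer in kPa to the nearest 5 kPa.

q = γ·D_f = 19.7 × 2.6 = 51.22 kPa.
q·N_q = 51.22 × 16.4 = 840.01 kPa
0.5·γ·B·N_γ = 0.5 × 19.7 × 1.2 × 19.3 = 228.13 kPa
q_ult = 840.01 + 228.13 = 1068.1 kPa.

q_ult ≈ 1070 kPa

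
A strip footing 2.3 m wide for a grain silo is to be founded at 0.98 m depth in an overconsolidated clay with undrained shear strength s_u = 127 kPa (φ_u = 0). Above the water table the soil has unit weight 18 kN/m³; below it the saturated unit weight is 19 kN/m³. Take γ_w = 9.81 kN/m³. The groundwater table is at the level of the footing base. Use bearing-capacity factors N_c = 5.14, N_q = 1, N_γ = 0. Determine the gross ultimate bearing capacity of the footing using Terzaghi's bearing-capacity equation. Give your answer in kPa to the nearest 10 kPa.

Overburden at base level: q = 18 × 0.98 = 17.64 kPa.
Cohesion term c·N_c = 127 × 5.14 = 652.78 kPa; surcharge term q·N_q = 17.64 × 1 = 17.64 kPa.
q_ult = 652.78 + 17.64 = 670.42 kPa.

q_ult ≈ 670 kPa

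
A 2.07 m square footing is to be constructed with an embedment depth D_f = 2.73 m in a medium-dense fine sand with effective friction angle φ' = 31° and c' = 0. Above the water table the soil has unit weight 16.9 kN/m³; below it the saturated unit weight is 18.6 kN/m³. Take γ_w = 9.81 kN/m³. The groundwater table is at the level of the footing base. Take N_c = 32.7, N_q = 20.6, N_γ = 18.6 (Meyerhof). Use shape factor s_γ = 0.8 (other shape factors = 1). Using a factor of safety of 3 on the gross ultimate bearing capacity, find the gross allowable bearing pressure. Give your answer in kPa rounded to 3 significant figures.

q_all ≈ 362 kPa

q = γ·D_f = 16.9 × 2.73 = 46.137 kPa.
For the ½γBN_γ term take γ' = 18.6 − 9.81 = 8.79 kN/m³ (soil below base is submerged).
q·N_q = 46.137 × 20.6 = 950.42 kPa
0.5·γ·B·N_γ·s_γ = 0.5 × 8.79 × 2.07 × 18.6 × 0.8 = 135.37 kPa
q_ult = 950.42 + 135.37 = 1085.8 kPa.
q_all = 1085.8 / 3 = 361.93 kPa.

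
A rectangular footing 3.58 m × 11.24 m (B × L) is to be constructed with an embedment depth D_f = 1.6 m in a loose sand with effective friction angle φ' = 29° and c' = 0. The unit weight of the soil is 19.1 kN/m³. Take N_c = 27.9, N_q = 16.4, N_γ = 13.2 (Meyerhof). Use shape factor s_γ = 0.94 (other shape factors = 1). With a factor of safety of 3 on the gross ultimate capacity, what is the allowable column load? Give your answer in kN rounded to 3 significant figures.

q = γ·D_f = 19.1 × 1.6 = 30.56 kPa.
q·N_q = 30.56 × 16.4 = 501.18 kPa
0.5·γ·B·N_γ·s_γ = 0.5 × 19.1 × 3.58 × 13.2 × 0.94 = 424.22 kPa
q_ult = 501.18 + 424.22 = 925.4 kPa.
Gross allowable pressure q_all = 925.4 / 3 = 308.47 kPa.
Footing area = 40.2392 m², so allowable column load = 308.47 × 40.2392 = 12412 kN.

P_all ≈ 12400 kN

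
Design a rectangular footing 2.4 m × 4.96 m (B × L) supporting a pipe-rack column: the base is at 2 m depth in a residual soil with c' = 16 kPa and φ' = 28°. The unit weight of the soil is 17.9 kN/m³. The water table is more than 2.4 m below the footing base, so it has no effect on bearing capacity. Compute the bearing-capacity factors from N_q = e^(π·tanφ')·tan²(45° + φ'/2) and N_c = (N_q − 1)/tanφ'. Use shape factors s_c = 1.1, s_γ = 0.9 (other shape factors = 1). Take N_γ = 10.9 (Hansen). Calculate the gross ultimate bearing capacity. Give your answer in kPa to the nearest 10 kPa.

tan28° = 0.5317, so N_q = e^(π×0.5317)·tan²(59°) = 5.314 × 2.77 = 14.72.
N_c = (14.72 − 1)/tan28° = 25.8.
Effective surcharge at the founding depth q = γ·D_f = 17.9 × 2 = 35.8 kPa.
q_ult = c·N_c·s_c + q·N_q + 0.5·γ·B·N_γ·s_γ
     = 16 × 25.803 × 1.1 + 35.8 × 14.72 + 0.5 × 17.9 × 2.4 × 10.9 × 0.9
     = 454.14 + 526.97 + 210.72 = 1191.8 kPa.

q_ult ≈ 1190 kPa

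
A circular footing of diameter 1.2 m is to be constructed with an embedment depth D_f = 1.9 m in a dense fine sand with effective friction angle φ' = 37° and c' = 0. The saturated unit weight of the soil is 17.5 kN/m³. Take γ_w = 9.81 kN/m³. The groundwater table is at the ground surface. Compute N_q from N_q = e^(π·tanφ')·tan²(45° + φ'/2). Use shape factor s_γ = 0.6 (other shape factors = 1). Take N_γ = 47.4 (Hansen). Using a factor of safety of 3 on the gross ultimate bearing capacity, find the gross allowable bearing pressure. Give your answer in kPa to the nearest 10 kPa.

q_all ≈ 250 kPa

N_q = e^(π·tan37°)·tan²(63.5°) = 42.92.
Water table at ground surface, so effective unit weight γ' = 17.5 − 9.81 = 7.69 kN/m³ is used throughout; overburden q = 7.69 × 1.9 = 14.611 kPa; the same γ' applies in the ½γBN_γ term.
Surcharge term q·N_q = 14.611 × 42.92 = 627.1 kPa; self-weight term 0.5·γ·B·N_γ·s_γ = 0.5 × 7.69 × 1.2 × 47.4 × 0.6 = 131.22 kPa.
q_ult = 627.1 + 131.22 = 758.32 kPa.
q_all = 758.32 / 3 = 252.77 kPa.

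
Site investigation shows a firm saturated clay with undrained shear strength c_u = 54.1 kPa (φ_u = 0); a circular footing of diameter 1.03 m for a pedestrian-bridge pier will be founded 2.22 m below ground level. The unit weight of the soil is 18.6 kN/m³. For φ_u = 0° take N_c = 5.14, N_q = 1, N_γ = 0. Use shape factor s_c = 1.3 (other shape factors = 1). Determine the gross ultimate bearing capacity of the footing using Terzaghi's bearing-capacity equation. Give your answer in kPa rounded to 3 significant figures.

q_ult ≈ 403 kPa

q = γ·D_f = 18.6 × 2.22 = 41.292 kPa.
c·N_c·s_c = 54.1 × 5.14 × 1.3 = 361.5 kPa
q·N_q = 41.292 × 1 = 41.292 kPa
q_ult = 361.5 + 41.292 = 402.79 kPa.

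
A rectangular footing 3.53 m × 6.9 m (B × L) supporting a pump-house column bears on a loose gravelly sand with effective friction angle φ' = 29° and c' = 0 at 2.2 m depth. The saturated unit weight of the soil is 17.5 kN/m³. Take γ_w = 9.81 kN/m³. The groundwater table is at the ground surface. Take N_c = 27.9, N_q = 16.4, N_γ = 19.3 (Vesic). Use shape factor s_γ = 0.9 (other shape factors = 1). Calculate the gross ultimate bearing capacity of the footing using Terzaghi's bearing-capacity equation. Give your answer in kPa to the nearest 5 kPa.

q_ult ≈ 515 kPa

Water table at ground surface, so effective unit weight γ' = 17.5 − 9.81 = 7.69 kN/m³ is used throughout; overburden q = 7.69 × 2.2 = 16.918 kPa; the same γ' applies in the ½γBN_γ term.
Surcharge term q·N_q = 16.918 × 16.4 = 277.46 kPa; self-weight term 0.5·γ·B·N_γ·s_γ = 0.5 × 7.69 × 3.53 × 19.3 × 0.9 = 235.76 kPa.
q_ult = 277.46 + 235.76 = 513.22 kPa.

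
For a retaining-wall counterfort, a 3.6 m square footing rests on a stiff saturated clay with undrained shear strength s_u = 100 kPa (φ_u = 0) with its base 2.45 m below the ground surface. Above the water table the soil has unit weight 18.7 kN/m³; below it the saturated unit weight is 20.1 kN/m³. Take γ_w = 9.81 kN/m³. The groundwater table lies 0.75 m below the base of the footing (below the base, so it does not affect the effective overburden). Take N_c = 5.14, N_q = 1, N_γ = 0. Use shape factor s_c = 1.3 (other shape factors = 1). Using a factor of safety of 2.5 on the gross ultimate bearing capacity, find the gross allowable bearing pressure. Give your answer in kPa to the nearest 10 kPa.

q = γ·D_f = 18.7 × 2.45 = 45.815 kPa.
c·N_c·s_c = 100 × 5.14 × 1.3 = 668.2 kPa
q·N_q = 45.815 × 1 = 45.815 kPa
q_ult = 668.2 + 45.815 = 714.02 kPa.
q_all = 714.02 / 2.5 = 285.61 kPa.

q_all ≈ 290 kPa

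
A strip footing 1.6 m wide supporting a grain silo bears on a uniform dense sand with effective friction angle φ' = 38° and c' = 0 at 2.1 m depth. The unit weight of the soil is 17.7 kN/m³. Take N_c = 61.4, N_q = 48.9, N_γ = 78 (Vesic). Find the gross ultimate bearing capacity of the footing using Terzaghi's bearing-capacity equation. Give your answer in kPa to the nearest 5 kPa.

q_ult ≈ 2920 kPa

Overburden at base level: q = 17.7 × 2.1 = 37.17 kPa.
Surcharge term q·N_q = 37.17 × 48.9 = 1817.6 kPa; self-weight term 0.5·γ·B·N_γ = 0.5 × 17.7 × 1.6 × 78 = 1104.5 kPa.
q_ult = 1817.6 + 1104.5 = 2922.1 kPa.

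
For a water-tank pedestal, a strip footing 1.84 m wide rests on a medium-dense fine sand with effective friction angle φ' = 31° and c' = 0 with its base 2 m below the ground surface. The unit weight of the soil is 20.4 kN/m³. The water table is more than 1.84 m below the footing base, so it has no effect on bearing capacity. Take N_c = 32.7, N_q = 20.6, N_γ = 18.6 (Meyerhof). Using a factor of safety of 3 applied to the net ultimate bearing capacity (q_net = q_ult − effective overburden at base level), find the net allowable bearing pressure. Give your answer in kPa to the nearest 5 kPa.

q_all(net) ≈ 385 kPa

Overburden at base level: q = 20.4 × 2 = 40.8 kPa.
Surcharge term q·N_q = 40.8 × 20.6 = 840.48 kPa; self-weight term 0.5·γ·B·N_γ = 0.5 × 20.4 × 1.84 × 18.6 = 349.08 kPa.
q_ult = 840.48 + 349.08 = 1189.6 kPa.
Net ultimate: q_net = 1189.6 − 40.8 = 1148.8 kPa.
q_all(net) = 1148.8 / 3 = 382.92 kPa.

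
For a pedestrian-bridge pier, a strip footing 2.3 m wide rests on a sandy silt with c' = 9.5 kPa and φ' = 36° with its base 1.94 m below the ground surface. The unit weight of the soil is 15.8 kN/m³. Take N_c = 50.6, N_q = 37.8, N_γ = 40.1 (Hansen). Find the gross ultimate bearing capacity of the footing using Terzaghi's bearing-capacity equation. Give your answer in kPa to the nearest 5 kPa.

Overburden at base level: q = 15.8 × 1.94 = 30.652 kPa.
Cohesion term c·N_c = 9.5 × 50.6 = 480.7 kPa; surcharge term q·N_q = 30.652 × 37.8 = 1158.6 kPa; self-weight term 0.5·γ·B·N_γ = 0.5 × 15.8 × 2.3 × 40.1 = 728.62 kPa.
q_ult = 480.7 + 1158.6 + 728.62 = 2368 kPa.

q_ult ≈ 2370 kPa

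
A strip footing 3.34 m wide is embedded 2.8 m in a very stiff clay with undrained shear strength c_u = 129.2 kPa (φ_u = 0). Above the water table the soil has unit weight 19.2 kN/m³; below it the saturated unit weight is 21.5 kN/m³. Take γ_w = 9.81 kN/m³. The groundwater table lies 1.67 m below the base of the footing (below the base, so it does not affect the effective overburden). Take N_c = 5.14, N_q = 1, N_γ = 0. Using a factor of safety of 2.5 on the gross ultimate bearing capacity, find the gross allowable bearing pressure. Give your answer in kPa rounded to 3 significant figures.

Overburden at base level: q = 19.2 × 2.8 = 53.76 kPa.
Cohesion term c·N_c = 129.2 × 5.14 = 664.09 kPa; surcharge term q·N_q = 53.76 × 1 = 53.76 kPa.
q_ult = 664.09 + 53.76 = 717.85 kPa.
q_all = 717.85 / 2.5 = 287.14 kPa.

q_all ≈ 287 kPa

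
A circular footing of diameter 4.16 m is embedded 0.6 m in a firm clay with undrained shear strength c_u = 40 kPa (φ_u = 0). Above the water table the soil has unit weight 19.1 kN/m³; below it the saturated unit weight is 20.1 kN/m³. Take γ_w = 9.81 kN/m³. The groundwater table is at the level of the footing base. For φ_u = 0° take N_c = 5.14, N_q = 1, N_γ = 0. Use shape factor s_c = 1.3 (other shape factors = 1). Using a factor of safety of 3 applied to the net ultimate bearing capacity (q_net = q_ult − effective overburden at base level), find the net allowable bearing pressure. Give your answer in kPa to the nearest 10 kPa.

q = γ·D_f = 19.1 × 0.6 = 11.46 kPa.
c·N_c·s_c = 40 × 5.14 × 1.3 = 267.28 kPa
q·N_q = 11.46 × 1 = 11.46 kPa
q_ult = 267.28 + 11.46 = 278.74 kPa.
Net ultimate: q_net = 278.74 − 11.46 = 267.28 kPa.
q_all(net) = 267.28 / 3 = 89.093 kPa.

q_all(net) ≈ 90 kPa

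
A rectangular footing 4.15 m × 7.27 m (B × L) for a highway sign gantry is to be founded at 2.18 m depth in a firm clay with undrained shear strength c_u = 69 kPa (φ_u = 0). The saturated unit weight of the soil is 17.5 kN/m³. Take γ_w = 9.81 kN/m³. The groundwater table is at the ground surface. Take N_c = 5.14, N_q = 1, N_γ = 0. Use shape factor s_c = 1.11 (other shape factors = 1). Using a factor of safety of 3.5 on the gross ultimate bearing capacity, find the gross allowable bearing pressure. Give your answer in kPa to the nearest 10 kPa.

q_all ≈ 120 kPa

With the water table at the surface the whole profile is submerged: γ' = 17.5 − 9.81 = 7.69 kN/m³, so q = γ'·D_f = 16.764 kPa.
q_ult = c·N_c·s_c + q·N_q
     = 69 × 5.14 × 1.11 + 16.764 × 1
     = 393.67 + 16.764 = 410.44 kPa.
q_all = 410.44 / 3.5 = 117.27 kPa.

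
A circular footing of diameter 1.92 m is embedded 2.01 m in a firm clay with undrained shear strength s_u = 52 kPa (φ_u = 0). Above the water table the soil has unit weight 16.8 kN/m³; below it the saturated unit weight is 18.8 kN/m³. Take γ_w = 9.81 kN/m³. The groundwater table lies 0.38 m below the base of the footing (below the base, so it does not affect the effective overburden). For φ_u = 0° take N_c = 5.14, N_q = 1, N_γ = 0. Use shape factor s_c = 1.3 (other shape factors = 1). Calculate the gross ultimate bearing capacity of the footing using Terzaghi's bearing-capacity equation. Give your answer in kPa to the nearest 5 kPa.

Overburden at base level: q = 16.8 × 2.01 = 33.768 kPa.
Cohesion term c·N_c·s_c = 52 × 5.14 × 1.3 = 347.46 kPa; surcharge term q·N_q = 33.768 × 1 = 33.768 kPa.
q_ult = 347.46 + 33.768 = 381.23 kPa.

q_ult ≈ 380 kPa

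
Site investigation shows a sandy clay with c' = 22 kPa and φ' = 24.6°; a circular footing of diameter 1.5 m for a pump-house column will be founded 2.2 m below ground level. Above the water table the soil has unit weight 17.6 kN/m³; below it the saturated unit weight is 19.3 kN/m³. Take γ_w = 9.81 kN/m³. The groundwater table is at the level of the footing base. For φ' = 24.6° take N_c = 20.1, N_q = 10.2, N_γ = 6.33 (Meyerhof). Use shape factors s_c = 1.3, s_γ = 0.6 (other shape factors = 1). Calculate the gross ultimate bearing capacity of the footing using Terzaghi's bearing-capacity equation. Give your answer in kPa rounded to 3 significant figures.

Effective surcharge at the founding depth q = γ·D_f = 17.6 × 2.2 = 38.72 kPa.
The water table coincides with the base, so in the self-weight term γ → γ' = 9.49 kN/m³.
q_ult = c·N_c·s_c + q·N_q + 0.5·γ·B·N_γ·s_γ
     = 22 × 20.1 × 1.3 + 38.72 × 10.2 + 0.5 × 9.49 × 1.5 × 6.33 × 0.6
     = 574.86 + 394.94 + 27.032 = 996.84 kPa.

q_ult ≈ 997 kPa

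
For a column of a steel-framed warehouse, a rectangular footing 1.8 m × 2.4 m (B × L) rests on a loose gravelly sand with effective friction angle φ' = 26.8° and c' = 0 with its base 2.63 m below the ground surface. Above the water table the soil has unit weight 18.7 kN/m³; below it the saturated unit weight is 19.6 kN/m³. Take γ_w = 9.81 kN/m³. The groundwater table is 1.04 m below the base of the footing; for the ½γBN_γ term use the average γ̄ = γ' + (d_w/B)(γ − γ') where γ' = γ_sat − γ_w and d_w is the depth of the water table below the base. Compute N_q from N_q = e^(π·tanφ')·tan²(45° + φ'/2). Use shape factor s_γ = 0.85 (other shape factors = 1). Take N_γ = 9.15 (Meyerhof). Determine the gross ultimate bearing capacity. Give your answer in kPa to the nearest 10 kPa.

q_ult ≈ 740 kPa

tan26.8° = 0.5051, so N_q = e^(π×0.5051)·tan²(58.4°) = 4.889 × 2.642 = 12.92.
Overburden at base level: q = 18.7 × 2.63 = 49.181 kPa.
The water table is 1.04 m below the base (< B = 1.8 m), so the ½γBN_γ term uses γ̄ = γ' + (d_w/B)(γ − γ') = 9.79 + (1.04/1.8)(18.7 − 9.79) = 14.938 kN/m³.
Surcharge term q·N_q = 49.181 × 12.917 = 635.27 kPa; self-weight term 0.5·γ·B·N_γ·s_γ = 0.5 × 14.938 × 1.8 × 9.15 × 0.85 = 104.56 kPa.
q_ult = 635.27 + 104.56 = 739.83 kPa.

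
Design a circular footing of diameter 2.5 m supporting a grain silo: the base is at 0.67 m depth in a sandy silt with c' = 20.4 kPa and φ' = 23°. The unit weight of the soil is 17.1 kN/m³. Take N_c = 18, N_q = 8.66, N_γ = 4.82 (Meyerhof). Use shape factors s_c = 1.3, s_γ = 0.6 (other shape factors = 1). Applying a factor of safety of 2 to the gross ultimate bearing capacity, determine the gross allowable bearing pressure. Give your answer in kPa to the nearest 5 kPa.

q_all ≈ 320 kPa

q = γ·D_f = 17.1 × 0.67 = 11.457 kPa.
c·N_c·s_c = 20.4 × 18 × 1.3 = 477.36 kPa
q·N_q = 11.457 × 8.66 = 99.218 kPa
0.5·γ·B·N_γ·s_γ = 0.5 × 17.1 × 2.5 × 4.82 × 0.6 = 61.816 kPa
q_ult = 477.36 + 99.218 + 61.816 = 638.39 kPa.
q_all = q_ult / FS = 638.39 / 2 = 319.2 kPa.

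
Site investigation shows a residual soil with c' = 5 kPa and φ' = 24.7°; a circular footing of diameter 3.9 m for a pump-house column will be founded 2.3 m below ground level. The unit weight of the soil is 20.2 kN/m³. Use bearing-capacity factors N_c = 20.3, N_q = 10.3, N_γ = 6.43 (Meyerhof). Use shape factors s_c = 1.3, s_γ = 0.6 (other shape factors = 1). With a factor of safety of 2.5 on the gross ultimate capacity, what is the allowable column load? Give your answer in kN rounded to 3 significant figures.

P_all ≈ 3640 kN

Effective surcharge at the founding depth q = γ·D_f = 20.2 × 2.3 = 46.46 kPa.
q_ult = c·N_c·s_c + q·N_q + 0.5·γ·B·N_γ·s_γ
     = 5 × 20.3 × 1.3 + 46.46 × 10.3 + 0.5 × 20.2 × 3.9 × 6.43 × 0.6
     = 131.95 + 478.54 + 151.97 = 762.45 kPa.
Gross allowable pressure q_all = 762.45 / 2.5 = 304.98 kPa.
Footing area = 11.9459 m², so allowable column load = 304.98 × 11.9459 = 3643.3 kN.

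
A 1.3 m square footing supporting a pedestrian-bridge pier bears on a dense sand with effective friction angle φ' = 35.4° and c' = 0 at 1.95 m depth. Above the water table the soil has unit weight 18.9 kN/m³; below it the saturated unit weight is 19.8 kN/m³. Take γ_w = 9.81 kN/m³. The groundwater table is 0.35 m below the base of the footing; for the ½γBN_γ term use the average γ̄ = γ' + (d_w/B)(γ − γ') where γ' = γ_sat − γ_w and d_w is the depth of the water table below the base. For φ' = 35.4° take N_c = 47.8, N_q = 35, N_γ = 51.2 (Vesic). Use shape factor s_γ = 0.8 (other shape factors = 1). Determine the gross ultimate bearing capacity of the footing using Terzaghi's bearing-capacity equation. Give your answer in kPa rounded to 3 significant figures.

Effective surcharge at the founding depth q = γ·D_f = 18.9 × 1.95 = 36.855 kPa.
With d_w = 0.35 m < B, γ̄ = 9.99 + (0.35/1.3) × (18.9 − 9.99) = 12.389 kN/m³.
q_ult = q·N_q + 0.5·γ·B·N_γ·s_γ
     = 36.855 × 35 + 0.5 × 12.389 × 1.3 × 51.2 × 0.8
     = 1289.9 + 329.84 = 1619.8 kPa.

q_ult ≈ 1620 kPa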